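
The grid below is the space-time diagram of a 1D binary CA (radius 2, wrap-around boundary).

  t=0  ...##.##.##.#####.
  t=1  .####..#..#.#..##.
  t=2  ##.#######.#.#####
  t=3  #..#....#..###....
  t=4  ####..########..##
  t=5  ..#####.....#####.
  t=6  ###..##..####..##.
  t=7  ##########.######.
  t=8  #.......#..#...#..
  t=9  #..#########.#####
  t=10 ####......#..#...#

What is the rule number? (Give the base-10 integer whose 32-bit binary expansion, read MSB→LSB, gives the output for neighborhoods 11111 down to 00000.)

1387167455

  [31] ##### => .  t=0,i=14
  [30] ####. => #  t=0,i=15
  [29] ###.# => .  t=2,i=1
  [28] ###.. => #  t=0,i=16
  [27] ##.## => .  t=0,i=5
  [26] ##.#. => .  t=2,i=10
  [25] ##..# => #  t=1,i=5
  [24] ##... => .  t=0,i=17
  [23] #.### => #  t=0,i=12
  [22] #.##. => .  t=0,i=6
  [21] #.#.# => #  t=2,i=11
  [20] #.#.. => .  t=1,i=12
  [19] #..## => #  t=1,i=0
  [18] #..#. => #  t=1,i=6
  [17] #...# => #  t=5,i=0
  [16] #.... => .  t=0,i=0
  [15] .#### => .  t=0,i=13
  [14] .###. => #  t=3,i=12
  [13] .##.# => #  t=0,i=4
  [12] .##.. => #  t=1,i=16
  [11] .#.## => #  t=2,i=12
  [10] .#.#. => #  t=1,i=11
  [9] .#..# => #  t=1,i=8
  [8] .#... => .  t=3,i=4
  [7] ..### => #  t=1,i=1
  [6] ..##. => #  t=0,i=3
  [5] ..#.# => .  t=1,i=10
  [4] ..#.. => #  t=1,i=7
  [3] ...## => #  t=0,i=2
  [2] ...#. => #  t=3,i=7
  [1] ....# => #  t=0,i=1
  [0] ..... => #  t=5,i=9
  bits 01010010101011100111111011011111 = 1387167455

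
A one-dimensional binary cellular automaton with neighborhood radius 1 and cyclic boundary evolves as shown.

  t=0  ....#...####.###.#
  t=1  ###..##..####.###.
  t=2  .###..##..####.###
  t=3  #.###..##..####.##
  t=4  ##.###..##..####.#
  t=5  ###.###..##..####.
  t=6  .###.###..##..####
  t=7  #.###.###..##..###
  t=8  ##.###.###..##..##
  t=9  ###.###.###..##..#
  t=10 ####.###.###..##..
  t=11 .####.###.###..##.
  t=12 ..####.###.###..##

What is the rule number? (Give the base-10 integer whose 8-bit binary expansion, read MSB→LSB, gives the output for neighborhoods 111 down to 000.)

241

  nb ###: next=#  (t=0,i=9, bit7=1)
  nb ##.: next=#  (t=0,i=11, bit6=1)
  nb #.#: next=#  (t=0,i=12, bit5=1)
  nb #..: next=#  (t=0,i=0, bit4=1)
  nb .##: next=.  (t=0,i=8, bit3=0)
  nb .#.: next=.  (t=0,i=4, bit2=0)
  nb ..#: next=.  (t=0,i=3, bit1=0)
  nb ...: next=#  (t=0,i=1, bit0=1)
  bits 11110001 = 241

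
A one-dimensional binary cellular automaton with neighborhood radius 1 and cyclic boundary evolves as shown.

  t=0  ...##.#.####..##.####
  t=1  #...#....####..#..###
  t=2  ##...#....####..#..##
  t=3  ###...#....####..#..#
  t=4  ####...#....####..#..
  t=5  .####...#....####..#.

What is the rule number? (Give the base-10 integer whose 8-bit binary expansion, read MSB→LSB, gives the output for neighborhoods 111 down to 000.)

  [7] ### => #  t=0,i=9
  [6] ##. => #  t=0,i=4
  [5] #.# => .  t=0,i=5
  [4] #.. => #  t=0,i=0
  [3] .## => .  t=0,i=3
  [2] .#. => .  t=0,i=6
  [1] ..# => .  t=0,i=2
  [0] ... => .  t=0,i=1
  bits 11010000 = 208

208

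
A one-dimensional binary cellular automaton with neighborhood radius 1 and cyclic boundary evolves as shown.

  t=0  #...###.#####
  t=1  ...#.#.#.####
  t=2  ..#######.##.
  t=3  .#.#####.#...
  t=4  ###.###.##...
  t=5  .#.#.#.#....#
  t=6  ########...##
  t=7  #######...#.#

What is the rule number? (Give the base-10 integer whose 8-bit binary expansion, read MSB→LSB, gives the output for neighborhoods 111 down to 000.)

  ### -> #   bit 7 = 1  t=0,i=5
  ##. -> .   bit 6 = 0  t=0,i=0
  #.# -> #   bit 5 = 1  t=0,i=7
  #.. -> .   bit 4 = 0  t=0,i=1
  .## -> .   bit 3 = 0  t=0,i=4
  .#. -> #   bit 2 = 1  t=1,i=3
  ..# -> #   bit 1 = 1  t=0,i=3
  ... -> .   bit 0 = 0  t=0,i=2
  bits 10100110 = 166

166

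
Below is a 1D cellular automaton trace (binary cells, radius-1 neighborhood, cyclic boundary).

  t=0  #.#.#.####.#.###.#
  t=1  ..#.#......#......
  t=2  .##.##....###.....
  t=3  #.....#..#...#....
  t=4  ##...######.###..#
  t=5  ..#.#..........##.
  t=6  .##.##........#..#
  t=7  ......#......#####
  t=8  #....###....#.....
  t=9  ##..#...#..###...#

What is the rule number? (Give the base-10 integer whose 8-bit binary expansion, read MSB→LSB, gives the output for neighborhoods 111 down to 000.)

  nb ###: next=.  (t=0,i=7, bit7=0)
  nb ##.: next=.  (t=0,i=0, bit6=0)
  nb #.#: next=.  (t=0,i=1, bit5=0)
  nb #..: next=#  (t=1,i=5, bit4=1)
  nb .##: next=.  (t=0,i=6, bit3=0)
  nb .#.: next=#  (t=0,i=2, bit2=1)
  nb ..#: next=#  (t=1,i=1, bit1=1)
  nb ...: next=.  (t=1,i=0, bit0=0)
  bits 00010110 = 22

22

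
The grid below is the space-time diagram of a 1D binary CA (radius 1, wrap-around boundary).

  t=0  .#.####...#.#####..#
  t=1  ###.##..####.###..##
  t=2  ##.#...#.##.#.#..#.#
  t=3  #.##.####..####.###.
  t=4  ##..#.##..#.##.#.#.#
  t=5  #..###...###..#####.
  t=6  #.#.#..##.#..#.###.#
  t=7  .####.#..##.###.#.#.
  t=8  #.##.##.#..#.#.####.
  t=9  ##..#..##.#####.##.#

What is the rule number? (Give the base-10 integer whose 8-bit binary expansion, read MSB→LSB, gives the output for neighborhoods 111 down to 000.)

167

  [7] ### => #  t=0,i=4
  [6] ##. => .  t=0,i=6
  [5] #.# => #  t=0,i=0
  [4] #.. => .  t=0,i=7
  [3] .## => .  t=0,i=3
  [2] .#. => #  t=0,i=1
  [1] ..# => #  t=0,i=9
  [0] ... => #  t=0,i=8
  bits 10100111 = 167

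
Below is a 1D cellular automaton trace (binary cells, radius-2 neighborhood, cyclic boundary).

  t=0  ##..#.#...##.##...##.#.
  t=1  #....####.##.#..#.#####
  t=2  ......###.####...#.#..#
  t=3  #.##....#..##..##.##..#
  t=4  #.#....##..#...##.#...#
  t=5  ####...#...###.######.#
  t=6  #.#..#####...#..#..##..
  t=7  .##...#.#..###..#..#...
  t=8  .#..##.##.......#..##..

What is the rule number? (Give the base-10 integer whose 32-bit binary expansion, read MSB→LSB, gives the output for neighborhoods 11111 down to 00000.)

1685237077

  [31] ##### => .  t=1,i=20
  [30] ####. => #  t=1,i=7
  [29] ###.# => #  t=1,i=8
  [28] ###.. => .  t=1,i=0
  [27] ##.## => .  t=0,i=12
  [26] ##.#. => #  t=0,i=20
  [25] ##..# => .  t=0,i=2
  [24] ##... => .  t=0,i=15
  [23] #.### => .  t=1,i=18
  [22] #.##. => #  t=0,i=0
  [21] #.#.# => #  t=0,i=21
  [20] #.#.. => #  t=0,i=6
  [19] #..## => .  t=3,i=10
  [18] #..#. => .  t=0,i=3
  [17] #...# => #  t=0,i=8
  [16] #.... => .  t=1,i=2
  [15] .#### => #  t=1,i=6
  [14] .###. => .  t=2,i=7
  [13] .##.# => #  t=0,i=11
  [12] .##.. => .  t=0,i=1
  [11] .#.## => #  t=0,i=22
  [10] .#.#. => #  t=0,i=5
  [9] .#..# => .  t=1,i=14
  [8] .#... => #  t=0,i=7
  [7] ..### => .  t=1,i=5
  [6] ..##. => #  t=0,i=10
  [5] ..#.# => .  t=0,i=4
  [4] ..#.. => #  t=2,i=22
  [3] ...## => .  t=0,i=9
  [2] ...#. => #  t=2,i=16
  [1] ....# => .  t=1,i=3
  [0] ..... => #  t=2,i=2
  bits 01100100011100101010110101010101 = 1685237077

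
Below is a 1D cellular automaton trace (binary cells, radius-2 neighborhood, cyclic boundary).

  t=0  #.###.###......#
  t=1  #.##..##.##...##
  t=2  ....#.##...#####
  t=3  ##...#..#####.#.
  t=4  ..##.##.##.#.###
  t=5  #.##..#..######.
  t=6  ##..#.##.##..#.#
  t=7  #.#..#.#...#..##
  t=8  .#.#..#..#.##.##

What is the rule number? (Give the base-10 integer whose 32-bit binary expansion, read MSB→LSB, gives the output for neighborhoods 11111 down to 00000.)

  [31] ##### => .  t=2,i=13
  [30] ####. => #  t=2,i=14
  [29] ###.# => .  t=0,i=4
  [28] ###.. => .  t=0,i=8
  [27] ##.## => .  t=0,i=1
  [26] ##.#. => #  t=3,i=13
  [25] ##..# => #  t=1,i=4
  [24] ##... => #  t=0,i=9
  [23] #.### => #  t=0,i=2
  [22] #.##. => .  t=1,i=2
  [21] #.#.# => #  t=3,i=14
  [20] #.#.. => .  t=7,i=2
  [19] #..## => .  t=1,i=5
  [18] #..#. => .  t=5,i=5
  [17] #...# => #  t=1,i=12
  [16] #.... => #  t=0,i=10
  [15] .#### => #  t=2,i=12
  [14] .###. => #  t=0,i=3
  [13] .##.# => #  t=0,i=0
  [12] .##.. => .  t=1,i=3
  [11] .#.## => #  t=2,i=5
  [10] .#.#. => #  t=7,i=6
  [9] .#..# => #  t=3,i=6
  [8] .#... => .  t=7,i=8
  [7] ..### => #  t=1,i=14
  [6] ..##. => #  t=0,i=15
  [5] ..#.# => .  t=2,i=4
  [4] ..#.. => #  t=3,i=5
  [3] ...## => #  t=0,i=14
  [2] ...#. => .  t=2,i=3
  [1] ....# => .  t=0,i=13
  [0] ..... => .  t=0,i=11
  bits 01000111101000111110111011011000 = 1201925848

1201925848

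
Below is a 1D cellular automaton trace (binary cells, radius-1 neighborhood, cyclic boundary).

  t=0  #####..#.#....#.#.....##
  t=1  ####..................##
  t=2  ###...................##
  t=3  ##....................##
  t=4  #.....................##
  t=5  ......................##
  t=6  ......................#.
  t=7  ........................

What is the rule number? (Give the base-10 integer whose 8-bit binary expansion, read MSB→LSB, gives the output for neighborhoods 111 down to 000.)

136

  nb ###: next=#  (t=0,i=0, bit7=1)
  nb ##.: next=.  (t=0,i=4, bit6=0)
  nb #.#: next=.  (t=0,i=8, bit5=0)
  nb #..: next=.  (t=0,i=5, bit4=0)
  nb .##: next=#  (t=0,i=22, bit3=1)
  nb .#.: next=.  (t=0,i=7, bit2=0)
  nb ..#: next=.  (t=0,i=6, bit1=0)
  nb ...: next=.  (t=0,i=11, bit0=0)
  bits 10001000 = 136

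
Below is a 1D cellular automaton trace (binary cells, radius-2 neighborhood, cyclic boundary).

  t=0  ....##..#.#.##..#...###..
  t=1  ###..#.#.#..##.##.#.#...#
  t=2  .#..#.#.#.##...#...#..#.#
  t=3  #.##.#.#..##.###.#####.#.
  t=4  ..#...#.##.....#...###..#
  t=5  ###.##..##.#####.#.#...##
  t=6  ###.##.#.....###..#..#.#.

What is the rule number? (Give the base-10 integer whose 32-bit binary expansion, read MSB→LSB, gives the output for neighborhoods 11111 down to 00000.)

  nb #####: next=#  (t=3,i=19, bit31=1)
  nb ####.: next=#  (t=1,i=1, bit30=1)
  nb ###.#: next=#  (t=3,i=15, bit29=1)
  nb ###..: next=.  (t=0,i=22, bit28=0)
  nb ##.##: next=.  (t=1,i=14, bit27=0)
  nb ##.#.: next=.  (t=1,i=17, bit26=0)
  nb ##..#: next=.  (t=0,i=6, bit25=0)
  nb ##...: next=.  (t=0,i=23, bit24=0)
  nb #.###: next=.  (t=3,i=13, bit23=0)
  nb #.##.: next=#  (t=0,i=12, bit22=1)
  nb #.#.#: next=.  (t=0,i=10, bit21=0)
  nb #.#..: next=.  (t=1,i=9, bit20=0)
  nb #..##: next=#  (t=1,i=11, bit19=1)
  nb #..#.: next=#  (t=0,i=7, bit18=1)
  nb #...#: next=#  (t=0,i=18, bit17=1)
  nb #....: next=#  (t=0,i=24, bit16=1)
  nb .####: next=.  (t=1,i=0, bit15=0)
  nb .###.: next=.  (t=0,i=21, bit14=0)
  nb .##.#: next=.  (t=1,i=13, bit13=0)
  nb .##..: next=#  (t=0,i=5, bit12=1)
  nb .#.##: next=.  (t=0,i=11, bit11=0)
  nb .#.#.: next=#  (t=0,i=9, bit10=1)
  nb .#..#: next=#  (t=1,i=10, bit9=1)
  nb .#...: next=.  (t=0,i=17, bit8=0)
  nb ..###: next=#  (t=0,i=20, bit7=1)
  nb ..##.: next=.  (t=0,i=4, bit6=0)
  nb ..#.#: next=.  (t=0,i=8, bit5=0)
  nb ..#..: next=#  (t=0,i=16, bit4=1)
  nb ...##: next=.  (t=0,i=3, bit3=0)
  nb ...#.: next=#  (t=2,i=14, bit2=1)
  nb ....#: next=#  (t=0,i=2, bit1=1)
  nb .....: next=#  (t=0,i=0, bit0=1)
  bits 11100000010011110001011010010111 = 3763279511

3763279511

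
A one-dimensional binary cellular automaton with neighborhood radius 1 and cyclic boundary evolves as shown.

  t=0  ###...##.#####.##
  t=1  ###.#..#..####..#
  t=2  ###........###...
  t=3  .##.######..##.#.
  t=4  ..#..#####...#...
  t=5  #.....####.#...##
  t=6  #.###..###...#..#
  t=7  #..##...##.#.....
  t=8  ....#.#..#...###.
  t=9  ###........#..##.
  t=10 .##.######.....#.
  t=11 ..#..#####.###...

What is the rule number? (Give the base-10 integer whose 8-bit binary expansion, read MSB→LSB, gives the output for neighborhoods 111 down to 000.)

193

  ### -> #   bit 7 = 1  t=0,i=0
  ##. -> #   bit 6 = 1  t=0,i=2
  #.# -> .   bit 5 = 0  t=0,i=8
  #.. -> .   bit 4 = 0  t=0,i=3
  .## -> .   bit 3 = 0  t=0,i=6
  .#. -> .   bit 2 = 0  t=1,i=4
  ..# -> .   bit 1 = 0  t=0,i=5
  ... -> #   bit 0 = 1  t=0,i=4
  bits 11000001 = 193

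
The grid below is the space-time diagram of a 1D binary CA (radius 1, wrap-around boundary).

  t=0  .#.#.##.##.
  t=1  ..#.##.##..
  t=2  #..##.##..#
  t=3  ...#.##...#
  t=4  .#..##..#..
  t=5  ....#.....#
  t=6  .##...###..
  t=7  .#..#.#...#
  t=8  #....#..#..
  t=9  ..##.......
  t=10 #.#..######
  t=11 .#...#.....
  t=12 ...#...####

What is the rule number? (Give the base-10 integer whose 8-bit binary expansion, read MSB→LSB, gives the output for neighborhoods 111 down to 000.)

  ###|.  b7=0 t=6,i=7
  ##.|.  b6=0 t=0,i=6
  #.#|#  b5=1 t=0,i=2
  #..|.  b4=0 t=0,i=10
  .##|#  b3=1 t=0,i=5
  .#.|.  b2=0 t=0,i=1
  ..#|.  b1=0 t=0,i=0
  ...|#  b0=1 t=1,i=0
  bits 00101001 = 41

41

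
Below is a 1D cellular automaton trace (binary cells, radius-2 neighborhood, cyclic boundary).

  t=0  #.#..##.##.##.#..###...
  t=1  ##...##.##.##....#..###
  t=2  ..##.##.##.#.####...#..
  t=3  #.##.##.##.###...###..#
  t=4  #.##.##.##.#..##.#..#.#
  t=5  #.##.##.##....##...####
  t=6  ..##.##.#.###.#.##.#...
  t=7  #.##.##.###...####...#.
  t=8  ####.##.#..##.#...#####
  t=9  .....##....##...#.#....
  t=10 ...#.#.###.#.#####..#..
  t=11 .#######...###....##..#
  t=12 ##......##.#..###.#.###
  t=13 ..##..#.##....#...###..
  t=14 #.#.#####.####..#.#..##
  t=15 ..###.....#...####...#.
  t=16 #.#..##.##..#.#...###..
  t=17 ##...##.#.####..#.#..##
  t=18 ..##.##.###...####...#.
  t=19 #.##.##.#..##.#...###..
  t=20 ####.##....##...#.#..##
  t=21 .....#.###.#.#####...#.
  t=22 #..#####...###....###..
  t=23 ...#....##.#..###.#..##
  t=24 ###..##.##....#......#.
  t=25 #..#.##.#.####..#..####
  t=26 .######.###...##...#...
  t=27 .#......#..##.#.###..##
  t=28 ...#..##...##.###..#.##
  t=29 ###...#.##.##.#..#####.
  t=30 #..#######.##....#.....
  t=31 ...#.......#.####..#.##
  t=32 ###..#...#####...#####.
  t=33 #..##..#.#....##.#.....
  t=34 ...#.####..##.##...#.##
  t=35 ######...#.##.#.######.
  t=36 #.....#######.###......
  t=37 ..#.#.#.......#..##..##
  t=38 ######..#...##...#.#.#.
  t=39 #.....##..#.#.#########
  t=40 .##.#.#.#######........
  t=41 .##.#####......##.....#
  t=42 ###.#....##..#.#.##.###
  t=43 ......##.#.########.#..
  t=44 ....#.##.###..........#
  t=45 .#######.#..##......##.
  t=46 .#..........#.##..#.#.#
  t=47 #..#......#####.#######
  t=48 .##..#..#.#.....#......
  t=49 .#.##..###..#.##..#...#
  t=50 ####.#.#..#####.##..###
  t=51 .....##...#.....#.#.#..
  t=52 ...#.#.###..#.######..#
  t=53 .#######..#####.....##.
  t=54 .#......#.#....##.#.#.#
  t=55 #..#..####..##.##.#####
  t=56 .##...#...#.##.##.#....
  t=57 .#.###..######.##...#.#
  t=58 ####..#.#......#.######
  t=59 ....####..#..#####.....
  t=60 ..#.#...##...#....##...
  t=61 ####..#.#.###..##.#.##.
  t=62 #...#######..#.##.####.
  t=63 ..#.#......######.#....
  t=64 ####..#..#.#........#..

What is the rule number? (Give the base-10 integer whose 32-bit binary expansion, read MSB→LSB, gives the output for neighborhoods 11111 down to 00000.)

65481958

  nb #####: next=.  (t=1,i=22, bit31=0)
  nb ####.: next=.  (t=1,i=0, bit30=0)
  nb ###.#: next=.  (t=5,i=0, bit29=0)
  nb ###..: next=.  (t=0,i=19, bit28=0)
  nb ##.##: next=.  (t=0,i=7, bit27=0)
  nb ##.#.: next=.  (t=0,i=13, bit26=0)
  nb ##..#: next=#  (t=3,i=20, bit25=1)
  nb ##...: next=#  (t=0,i=20, bit24=1)
  nb #.###: next=#  (t=2,i=13, bit23=1)
  nb #.##.: next=#  (t=0,i=8, bit22=1)
  nb #.#.#: next=#  (t=2,i=11, bit21=1)
  nb #.#..: next=.  (t=0,i=2, bit20=0)
  nb #..##: next=.  (t=0,i=4, bit19=0)
  nb #..#.: next=#  (t=4,i=19, bit18=1)
  nb #...#: next=#  (t=0,i=21, bit17=1)
  nb #....: next=#  (t=1,i=14, bit16=1)
  nb .####: next=.  (t=1,i=21, bit15=0)
  nb .###.: next=.  (t=0,i=18, bit14=0)
  nb .##.#: next=#  (t=0,i=6, bit13=1)
  nb .##..: next=.  (t=1,i=12, bit12=0)
  nb .#.##: next=#  (t=2,i=12, bit11=1)
  nb .#.#.: next=#  (t=0,i=1, bit10=1)
  nb .#..#: next=.  (t=0,i=3, bit9=0)
  nb .#...: next=.  (t=2,i=21, bit8=0)
  nb ..###: next=#  (t=0,i=17, bit7=1)
  nb ..##.: next=#  (t=0,i=5, bit6=1)
  nb ..#.#: next=#  (t=0,i=0, bit5=1)
  nb ..#..: next=.  (t=1,i=17, bit4=0)
  nb ...##: next=.  (t=1,i=4, bit3=0)
  nb ...#.: next=#  (t=0,i=22, bit2=1)
  nb ....#: next=#  (t=1,i=15, bit1=1)
  nb .....: next=.  (t=6,i=22, bit0=0)
  bits 00000011111001110010110011100110 = 65481958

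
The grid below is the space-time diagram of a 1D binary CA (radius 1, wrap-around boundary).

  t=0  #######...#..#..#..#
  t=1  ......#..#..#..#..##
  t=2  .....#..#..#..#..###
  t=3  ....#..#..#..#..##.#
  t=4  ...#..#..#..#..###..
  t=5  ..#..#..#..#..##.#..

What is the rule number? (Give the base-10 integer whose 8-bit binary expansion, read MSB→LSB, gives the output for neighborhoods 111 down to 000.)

74

  nb ###: next=.  (t=0,i=0, bit7=0)
  nb ##.: next=#  (t=0,i=6, bit6=1)
  nb #.#: next=.  (t=3,i=18, bit5=0)
  nb #..: next=.  (t=0,i=7, bit4=0)
  nb .##: next=#  (t=0,i=19, bit3=1)
  nb .#.: next=.  (t=0,i=10, bit2=0)
  nb ..#: next=#  (t=0,i=9, bit1=1)
  nb ...: next=.  (t=0,i=8, bit0=0)
  bits 01001010 = 74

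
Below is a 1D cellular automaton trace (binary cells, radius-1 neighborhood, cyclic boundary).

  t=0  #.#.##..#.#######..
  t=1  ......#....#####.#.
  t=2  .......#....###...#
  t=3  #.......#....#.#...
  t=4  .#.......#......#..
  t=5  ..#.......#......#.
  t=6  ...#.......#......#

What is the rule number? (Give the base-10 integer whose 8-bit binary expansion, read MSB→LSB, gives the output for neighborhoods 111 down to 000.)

  ###|#  b7=1 t=0,i=11
  ##.|.  b6=0 t=0,i=5
  #.#|.  b5=0 t=0,i=1
  #..|#  b4=1 t=0,i=6
  .##|.  b3=0 t=0,i=4
  .#.|.  b2=0 t=0,i=0
  ..#|.  b1=0 t=0,i=7
  ...|.  b0=0 t=1,i=0
  bits 10010000 = 144

144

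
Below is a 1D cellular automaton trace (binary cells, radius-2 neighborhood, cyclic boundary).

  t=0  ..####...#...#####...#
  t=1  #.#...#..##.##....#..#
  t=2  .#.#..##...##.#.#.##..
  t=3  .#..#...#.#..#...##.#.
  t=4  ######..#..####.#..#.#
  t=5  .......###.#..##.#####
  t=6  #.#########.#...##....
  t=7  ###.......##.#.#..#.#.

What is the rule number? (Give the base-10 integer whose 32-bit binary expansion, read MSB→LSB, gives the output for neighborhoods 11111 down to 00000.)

  #####|.  b31=0 t=0,i=15
  ####.|.  b30=0 t=0,i=4
  ###.#|#  b29=1 t=4,i=14
  ###..|.  b28=0 t=0,i=5
  ##.##|#  b27=1 t=1,i=11
  ##.#.|#  b26=1 t=1,i=1
  ##..#|.  b25=0 t=4,i=6
  ##...|#  b24=1 t=0,i=6
  #.###|#  b23=1 t=4,i=21
  #.##.|#  b22=1 t=1,i=12
  #.#.#|.  b21=0 t=2,i=14
  #.#..|.  b20=0 t=1,i=2
  #..##|.  b19=0 t=0,i=1
  #..#.|#  b18=1 t=3,i=0
  #...#|.  b17=0 t=0,i=7
  #....|.  b16=0 t=1,i=15
  .####|.  b15=0 t=0,i=3
  .###.|#  b14=1 t=5,i=8
  .##.#|.  b13=0 t=1,i=0
  .##..|.  b12=0 t=1,i=13
  .#.##|#  b11=1 t=2,i=17
  .#.#.|.  b10=0 t=2,i=2
  .#..#|#  b9=1 t=0,i=0
  .#...|#  b8=1 t=0,i=10
  ..###|#  b7=1 t=0,i=2
  ..##.|.  b6=0 t=1,i=9
  ..#.#|#  b5=1 t=2,i=1
  ..#..|#  b4=1 t=0,i=9
  ...##|#  b3=1 t=0,i=12
  ...#.|.  b2=0 t=0,i=8
  ....#|#  b1=1 t=1,i=16
  .....|#  b0=1 t=5,i=2
  bits 00101101110001000100101110111011 = 767839163

767839163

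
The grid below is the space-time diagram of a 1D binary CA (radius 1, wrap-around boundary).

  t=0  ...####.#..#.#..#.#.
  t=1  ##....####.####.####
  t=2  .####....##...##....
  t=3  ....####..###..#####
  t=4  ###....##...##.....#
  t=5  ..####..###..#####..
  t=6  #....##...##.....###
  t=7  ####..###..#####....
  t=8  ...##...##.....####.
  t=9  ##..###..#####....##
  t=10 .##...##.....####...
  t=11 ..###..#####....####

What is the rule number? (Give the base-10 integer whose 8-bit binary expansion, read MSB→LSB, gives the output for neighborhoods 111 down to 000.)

117

  ### -> .   bit 7 = 0  t=0,i=4
  ##. -> #   bit 6 = 1  t=0,i=6
  #.# -> #   bit 5 = 1  t=0,i=7
  #.. -> #   bit 4 = 1  t=0,i=9
  .## -> .   bit 3 = 0  t=0,i=3
  .#. -> #   bit 2 = 1  t=0,i=8
  ..# -> .   bit 1 = 0  t=0,i=2
  ... -> #   bit 0 = 1  t=0,i=0
  bits 01110101 = 117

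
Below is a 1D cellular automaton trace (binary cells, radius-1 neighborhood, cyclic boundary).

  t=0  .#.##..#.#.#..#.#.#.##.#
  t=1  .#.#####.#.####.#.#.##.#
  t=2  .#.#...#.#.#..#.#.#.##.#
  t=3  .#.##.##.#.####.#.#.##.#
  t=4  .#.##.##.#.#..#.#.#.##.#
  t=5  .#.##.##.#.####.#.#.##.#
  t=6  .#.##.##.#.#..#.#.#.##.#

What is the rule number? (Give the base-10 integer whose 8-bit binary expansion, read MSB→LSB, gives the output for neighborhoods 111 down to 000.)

94

  ### -> .   bit 7 = 0  t=1,i=4
  ##. -> #   bit 6 = 1  t=0,i=4
  #.# -> .   bit 5 = 0  t=0,i=0
  #.. -> #   bit 4 = 1  t=0,i=5
  .## -> #   bit 3 = 1  t=0,i=3
  .#. -> #   bit 2 = 1  t=0,i=1
  ..# -> #   bit 1 = 1  t=0,i=6
  ... -> .   bit 0 = 0  t=2,i=5
  bits 01011110 = 94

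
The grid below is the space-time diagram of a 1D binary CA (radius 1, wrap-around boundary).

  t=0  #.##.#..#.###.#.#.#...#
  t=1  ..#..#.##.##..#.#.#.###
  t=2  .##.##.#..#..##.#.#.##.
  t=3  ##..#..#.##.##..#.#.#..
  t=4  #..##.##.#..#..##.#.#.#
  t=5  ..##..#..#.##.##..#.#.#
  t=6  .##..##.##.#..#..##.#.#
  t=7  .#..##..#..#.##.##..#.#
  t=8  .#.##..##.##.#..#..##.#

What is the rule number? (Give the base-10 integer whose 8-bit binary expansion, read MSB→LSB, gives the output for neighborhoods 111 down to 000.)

  ###|#  b7=1 t=0,i=11
  ##.|.  b6=0 t=0,i=0
  #.#|.  b5=0 t=0,i=1
  #..|.  b4=0 t=0,i=6
  .##|#  b3=1 t=0,i=2
  .#.|#  b2=1 t=0,i=5
  ..#|#  b1=1 t=0,i=7
  ...|#  b0=1 t=0,i=20
  bits 10001111 = 143

143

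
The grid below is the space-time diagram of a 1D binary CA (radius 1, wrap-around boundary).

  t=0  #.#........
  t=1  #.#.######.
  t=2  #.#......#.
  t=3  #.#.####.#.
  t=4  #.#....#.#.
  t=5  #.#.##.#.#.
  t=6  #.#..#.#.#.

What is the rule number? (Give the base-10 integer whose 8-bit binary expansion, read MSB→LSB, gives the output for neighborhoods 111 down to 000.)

  [7] ### => .  t=1,i=5
  [6] ##. => #  t=1,i=9
  [5] #.# => .  t=0,i=1
  [4] #.. => .  t=0,i=3
  [3] .## => .  t=1,i=4
  [2] .#. => #  t=0,i=0
  [1] ..# => .  t=0,i=10
  [0] ... => #  t=0,i=4
  bits 01000101 = 69

69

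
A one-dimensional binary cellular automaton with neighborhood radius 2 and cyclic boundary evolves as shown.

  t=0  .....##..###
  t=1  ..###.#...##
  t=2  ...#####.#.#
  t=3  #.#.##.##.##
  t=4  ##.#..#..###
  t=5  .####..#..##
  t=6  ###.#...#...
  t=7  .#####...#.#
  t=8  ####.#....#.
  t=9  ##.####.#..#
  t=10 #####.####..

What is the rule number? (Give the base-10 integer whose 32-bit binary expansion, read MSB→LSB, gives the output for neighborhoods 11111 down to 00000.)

  [31] ##### => #  t=2,i=5
  [30] ####. => .  t=2,i=6
  [29] ###.# => #  t=1,i=4
  [28] ###.. => #  t=0,i=11
  [27] ##.## => #  t=3,i=6
  [26] ##.#. => #  t=1,i=5
  [25] ##..# => .  t=0,i=7
  [24] ##... => .  t=0,i=0
  [23] #.### => #  t=3,i=10
  [22] #.##. => .  t=3,i=4
  [21] #.#.# => .  t=2,i=9
  [20] #.#.. => #  t=1,i=6
  [19] #..## => .  t=0,i=8
  [18] #..#. => .  t=4,i=5
  [17] #...# => .  t=1,i=8
  [16] #.... => .  t=0,i=1
  [15] .#### => #  t=2,i=4
  [14] .###. => #  t=0,i=10
  [13] .##.# => .  t=3,i=5
  [12] .##.. => #  t=0,i=6
  [11] .#.## => #  t=3,i=3
  [10] .#.#. => #  t=2,i=10
  [9] .#..# => #  t=4,i=4
  [8] .#... => #  t=1,i=7
  [7] ..### => .  t=0,i=9
  [6] ..##. => .  t=0,i=5
  [5] ..#.# => .  t=7,i=9
  [4] ..#.. => .  t=4,i=6
  [3] ...## => #  t=0,i=4
  [2] ...#. => .  t=6,i=7
  [1] ....# => #  t=0,i=3
  [0] ..... => #  t=0,i=2
  bits 10111100100100001101111100001011 = 3163610891

3163610891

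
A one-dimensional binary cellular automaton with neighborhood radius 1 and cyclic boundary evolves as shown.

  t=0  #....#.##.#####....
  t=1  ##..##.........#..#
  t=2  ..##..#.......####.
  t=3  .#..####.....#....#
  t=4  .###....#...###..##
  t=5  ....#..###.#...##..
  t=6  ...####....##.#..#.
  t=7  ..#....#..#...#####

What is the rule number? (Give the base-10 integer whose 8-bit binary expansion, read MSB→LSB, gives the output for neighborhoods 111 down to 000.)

22

  ### -> .   bit 7 = 0  t=0,i=11
  ##. -> .   bit 6 = 0  t=0,i=8
  #.# -> .   bit 5 = 0  t=0,i=6
  #.. -> #   bit 4 = 1  t=0,i=1
  .## -> .   bit 3 = 0  t=0,i=7
  .#. -> #   bit 2 = 1  t=0,i=0
  ..# -> #   bit 1 = 1  t=0,i=4
  ... -> .   bit 0 = 0  t=0,i=2
  bits 00010110 = 22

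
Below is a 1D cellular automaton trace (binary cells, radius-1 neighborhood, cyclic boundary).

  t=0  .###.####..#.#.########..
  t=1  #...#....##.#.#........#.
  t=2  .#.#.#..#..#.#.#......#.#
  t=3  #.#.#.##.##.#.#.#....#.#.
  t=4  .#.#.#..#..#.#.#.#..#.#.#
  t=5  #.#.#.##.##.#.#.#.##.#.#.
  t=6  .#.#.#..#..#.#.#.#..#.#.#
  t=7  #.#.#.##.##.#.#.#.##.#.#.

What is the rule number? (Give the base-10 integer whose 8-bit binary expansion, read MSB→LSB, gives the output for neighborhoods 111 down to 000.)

50

  ### -> .   bit 7 = 0  t=0,i=2
  ##. -> .   bit 6 = 0  t=0,i=3
  #.# -> #   bit 5 = 1  t=0,i=4
  #.. -> #   bit 4 = 1  t=0,i=9
  .## -> .   bit 3 = 0  t=0,i=1
  .#. -> .   bit 2 = 0  t=0,i=11
  ..# -> #   bit 1 = 1  t=0,i=0
  ... -> .   bit 0 = 0  t=0,i=24
  bits 00110010 = 50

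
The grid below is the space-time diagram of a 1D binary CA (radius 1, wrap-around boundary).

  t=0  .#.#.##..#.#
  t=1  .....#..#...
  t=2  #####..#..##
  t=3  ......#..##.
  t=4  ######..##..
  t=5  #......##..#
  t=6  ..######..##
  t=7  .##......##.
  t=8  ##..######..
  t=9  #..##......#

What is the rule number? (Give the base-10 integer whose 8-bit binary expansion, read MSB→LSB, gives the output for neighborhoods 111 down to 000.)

  [7] ### => .  t=2,i=0
  [6] ##. => .  t=0,i=6
  [5] #.# => .  t=0,i=0
  [4] #.. => .  t=0,i=7
  [3] .## => #  t=0,i=5
  [2] .#. => .  t=0,i=1
  [1] ..# => #  t=0,i=8
  [0] ... => #  t=1,i=0
  bits 00001011 = 11

11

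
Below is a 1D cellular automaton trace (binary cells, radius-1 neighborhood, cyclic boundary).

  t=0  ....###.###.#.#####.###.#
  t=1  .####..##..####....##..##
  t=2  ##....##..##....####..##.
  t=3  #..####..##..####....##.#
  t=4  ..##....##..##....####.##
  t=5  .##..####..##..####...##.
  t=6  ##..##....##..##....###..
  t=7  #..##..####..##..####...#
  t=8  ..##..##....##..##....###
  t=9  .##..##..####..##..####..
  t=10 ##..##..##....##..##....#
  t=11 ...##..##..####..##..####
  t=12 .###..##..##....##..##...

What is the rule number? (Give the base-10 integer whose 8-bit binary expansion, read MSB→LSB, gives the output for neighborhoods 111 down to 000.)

  ### -> .   bit 7 = 0  t=0,i=5
  ##. -> .   bit 6 = 0  t=0,i=6
  #.# -> #   bit 5 = 1  t=0,i=7
  #.. -> .   bit 4 = 0  t=0,i=0
  .## -> #   bit 3 = 1  t=0,i=4
  .#. -> #   bit 2 = 1  t=0,i=12
  ..# -> #   bit 1 = 1  t=0,i=3
  ... -> #   bit 0 = 1  t=0,i=1
  bits 00101111 = 47

47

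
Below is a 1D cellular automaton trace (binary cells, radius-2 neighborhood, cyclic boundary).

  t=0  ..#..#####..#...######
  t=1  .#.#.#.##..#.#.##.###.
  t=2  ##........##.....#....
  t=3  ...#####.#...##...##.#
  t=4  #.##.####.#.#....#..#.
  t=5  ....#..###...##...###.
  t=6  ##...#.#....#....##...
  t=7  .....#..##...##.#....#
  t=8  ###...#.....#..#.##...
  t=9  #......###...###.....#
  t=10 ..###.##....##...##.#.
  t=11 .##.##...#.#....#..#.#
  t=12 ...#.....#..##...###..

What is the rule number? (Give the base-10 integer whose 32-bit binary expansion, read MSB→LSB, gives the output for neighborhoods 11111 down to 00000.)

3959751593

  #####|#  b31=1 t=0,i=7
  ####.|#  b30=1 t=0,i=8
  ###.#|#  b29=1 t=3,i=7
  ###..|.  b28=0 t=0,i=9
  ##.##|#  b27=1 t=1,i=17
  ##.#.|#  b26=1 t=3,i=8
  ##..#|.  b25=0 t=0,i=0
  ##...|.  b24=0 t=2,i=2
  #.###|.  b23=0 t=1,i=18
  #.##.|.  b22=0 t=1,i=7
  #.#.#|.  b21=0 t=1,i=3
  #.#..|.  b20=0 t=3,i=9
  #..##|.  b19=0 t=0,i=4
  #..#.|#  b18=1 t=0,i=1
  #...#|.  b17=0 t=0,i=14
  #....|#  b16=1 t=2,i=3
  .####|.  b15=0 t=0,i=6
  .###.|.  b14=0 t=1,i=19
  .##.#|.  b13=0 t=1,i=16
  .##..|.  b12=0 t=1,i=8
  .#.##|.  b11=0 t=1,i=6
  .#.#.|.  b10=0 t=1,i=2
  .#..#|#  b9=1 t=0,i=3
  .#...|#  b8=1 t=0,i=13
  ..###|#  b7=1 t=0,i=5
  ..##.|.  b6=0 t=2,i=0
  ..#.#|#  b5=1 t=1,i=1
  ..#..|.  b4=0 t=0,i=2
  ...##|#  b3=1 t=0,i=15
  ...#.|.  b2=0 t=2,i=16
  ....#|.  b1=0 t=2,i=8
  .....|#  b0=1 t=2,i=4
  bits 11101100000001010000001110101001 = 3959751593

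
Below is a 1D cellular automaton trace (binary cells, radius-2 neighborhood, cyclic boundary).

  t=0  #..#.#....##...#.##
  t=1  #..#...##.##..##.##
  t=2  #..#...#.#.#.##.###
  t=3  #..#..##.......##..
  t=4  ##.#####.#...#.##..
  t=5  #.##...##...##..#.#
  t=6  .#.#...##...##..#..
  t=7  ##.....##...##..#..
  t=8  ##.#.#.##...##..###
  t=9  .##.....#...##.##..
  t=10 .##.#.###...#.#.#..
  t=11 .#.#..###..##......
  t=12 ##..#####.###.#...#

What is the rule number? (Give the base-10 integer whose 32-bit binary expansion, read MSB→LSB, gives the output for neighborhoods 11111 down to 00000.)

  #####|.  b31=0 t=4,i=5
  ####.|.  b30=0 t=2,i=18
  ###.#|#  b29=1 t=4,i=7
  ###..|#  b28=1 t=0,i=0
  ##.##|#  b27=1 t=1,i=9
  ##.#.|#  b26=1 t=4,i=8
  ##..#|.  b25=0 t=0,i=1
  ##...|.  b24=0 t=0,i=12
  #.###|#  b23=1 t=0,i=17
  #.##.|.  b22=0 t=1,i=10
  #.#.#|.  b21=0 t=2,i=9
  #.#..|.  b20=0 t=0,i=5
  #..##|#  b19=1 t=1,i=13
  #..#.|.  b18=0 t=0,i=2
  #...#|.  b17=0 t=0,i=13
  #....|#  b16=1 t=0,i=7
  .####|.  b15=0 t=2,i=17
  .###.|#  b14=1 t=0,i=18
  .##.#|.  b13=0 t=1,i=8
  .##..|#  b12=1 t=0,i=11
  .#.##|.  b11=0 t=0,i=16
  .#.#.|.  b10=0 t=0,i=4
  .#..#|#  b9=1 t=3,i=1
  .#...|.  b8=0 t=0,i=6
  ..###|#  b7=1 t=8,i=16
  ..##.|#  b6=1 t=0,i=10
  ..#.#|#  b5=1 t=0,i=3
  ..#..|#  b4=1 t=1,i=3
  ...##|.  b3=0 t=0,i=9
  ...#.|#  b2=1 t=0,i=14
  ....#|#  b1=1 t=0,i=8
  .....|.  b0=0 t=3,i=10
  bits 00111100100010010101001011110110 = 1015632630

1015632630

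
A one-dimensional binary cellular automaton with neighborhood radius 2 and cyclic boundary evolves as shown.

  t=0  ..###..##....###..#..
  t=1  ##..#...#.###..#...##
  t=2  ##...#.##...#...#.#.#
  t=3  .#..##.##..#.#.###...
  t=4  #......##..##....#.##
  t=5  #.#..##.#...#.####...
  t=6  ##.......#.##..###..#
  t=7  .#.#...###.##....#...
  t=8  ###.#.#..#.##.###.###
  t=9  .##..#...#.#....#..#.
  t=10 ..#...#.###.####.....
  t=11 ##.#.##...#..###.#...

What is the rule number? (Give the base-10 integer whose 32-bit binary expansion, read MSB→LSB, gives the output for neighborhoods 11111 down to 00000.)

  [31] ##### => .  t=8,i=0
  [30] ####. => #  t=1,i=0
  [29] ###.# => #  t=7,i=9
  [28] ###.. => #  t=0,i=4
  [27] ##.## => .  t=3,i=6
  [26] ##.#. => .  t=5,i=7
  [25] ##..# => .  t=0,i=5
  [24] ##... => .  t=0,i=9
  [23] #.### => .  t=1,i=10
  [22] #.##. => #  t=2,i=7
  [21] #.#.# => .  t=2,i=18
  [20] #.#.. => .  t=5,i=2
  [19] #..## => .  t=0,i=6
  [18] #..#. => .  t=0,i=17
  [17] #...# => .  t=1,i=6
  [16] #.... => #  t=0,i=10
  [15] .#### => #  t=1,i=20
  [14] .###. => .  t=0,i=3
  [13] .##.# => .  t=3,i=5
  [12] .##.. => #  t=0,i=8
  [11] .#.## => .  t=1,i=9
  [10] .#.#. => #  t=2,i=17
  [9] .#..# => .  t=3,i=2
  [8] .#... => #  t=0,i=19
  [7] ..### => .  t=0,i=2
  [6] ..##. => .  t=0,i=7
  [5] ..#.# => #  t=1,i=8
  [4] ..#.. => .  t=0,i=18
  [3] ...## => #  t=0,i=1
  [2] ...#. => #  t=1,i=7
  [1] ....# => #  t=0,i=0
  [0] ..... => .  t=4,i=3
  bits 01110000010000011001010100101110 = 1883346222

1883346222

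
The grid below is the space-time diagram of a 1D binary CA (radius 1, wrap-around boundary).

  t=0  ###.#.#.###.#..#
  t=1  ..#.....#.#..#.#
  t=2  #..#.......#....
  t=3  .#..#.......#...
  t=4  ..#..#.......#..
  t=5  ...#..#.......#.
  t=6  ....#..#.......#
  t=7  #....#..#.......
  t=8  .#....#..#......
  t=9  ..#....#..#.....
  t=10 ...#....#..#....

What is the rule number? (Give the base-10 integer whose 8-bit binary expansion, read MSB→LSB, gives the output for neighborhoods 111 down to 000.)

88

  ###|.  b7=0 t=0,i=0
  ##.|#  b6=1 t=0,i=2
  #.#|.  b5=0 t=0,i=3
  #..|#  b4=1 t=0,i=13
  .##|#  b3=1 t=0,i=8
  .#.|.  b2=0 t=0,i=4
  ..#|.  b1=0 t=0,i=14
  ...|.  b0=0 t=1,i=4
  bits 01011000 = 88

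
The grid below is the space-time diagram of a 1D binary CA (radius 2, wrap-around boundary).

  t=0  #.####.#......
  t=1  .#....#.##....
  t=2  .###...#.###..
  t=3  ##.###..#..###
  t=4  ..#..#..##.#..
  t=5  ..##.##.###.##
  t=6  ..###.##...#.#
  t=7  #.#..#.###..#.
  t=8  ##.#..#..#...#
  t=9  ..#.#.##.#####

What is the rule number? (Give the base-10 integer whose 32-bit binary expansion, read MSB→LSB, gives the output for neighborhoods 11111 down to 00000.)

488849368

  ##### -> .   bit 31 = 0  t=3,i=13
  ####. -> .   bit 30 = 0  t=0,i=4
  ###.# -> .   bit 29 = 0  t=0,i=5
  ###.. -> #   bit 28 = 1  t=2,i=3
  ##.## -> #   bit 27 = 1  t=3,i=2
  ##.#. -> #   bit 26 = 1  t=0,i=6
  ##..# -> .   bit 25 = 0  t=3,i=6
  ##... -> #   bit 24 = 1  t=1,i=10
  #.### -> .   bit 23 = 0  t=0,i=2
  #.##. -> .   bit 22 = 0  t=1,i=8
  #.#.# -> #   bit 21 = 1  t=7,i=0
  #.#.. -> .   bit 20 = 0  t=0,i=7
  #..## -> .   bit 19 = 0  t=3,i=10
  #..#. -> .   bit 18 = 0  t=3,i=7
  #...# -> #   bit 17 = 1  t=2,i=5
  #.... -> #   bit 16 = 1  t=0,i=9
  .#### -> .   bit 15 = 0  t=0,i=3
  .###. -> .   bit 14 = 0  t=2,i=2
  .##.# -> #   bit 13 = 1  t=4,i=9
  .##.. -> #   bit 12 = 1  t=1,i=9
  .#.## -> #   bit 11 = 1  t=0,i=1
  .#.#. -> #   bit 10 = 1  t=6,i=12
  .#..# -> #   bit 9 = 1  t=3,i=9
  .#... -> #   bit 8 = 1  t=0,i=8
  ..### -> #   bit 7 = 1  t=2,i=1
  ..##. -> #   bit 6 = 1  t=4,i=8
  ..#.# -> .   bit 5 = 0  t=0,i=0
  ..#.. -> #   bit 4 = 1  t=1,i=1
  ...## -> #   bit 3 = 1  t=2,i=0
  ...#. -> .   bit 2 = 0  t=0,i=13
  ....# -> .   bit 1 = 0  t=0,i=12
  ..... -> .   bit 0 = 0  t=0,i=10
  bits 00011101001000110011111111011000 = 488849368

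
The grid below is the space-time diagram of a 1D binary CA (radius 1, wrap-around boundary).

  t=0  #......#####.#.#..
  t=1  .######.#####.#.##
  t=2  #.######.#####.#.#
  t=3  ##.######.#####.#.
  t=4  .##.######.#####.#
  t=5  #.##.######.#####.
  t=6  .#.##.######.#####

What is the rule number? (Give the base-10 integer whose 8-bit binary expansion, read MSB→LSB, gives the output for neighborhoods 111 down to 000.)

  ###|#  b7=1 t=0,i=8
  ##.|#  b6=1 t=0,i=11
  #.#|#  b5=1 t=0,i=12
  #..|#  b4=1 t=0,i=1
  .##|.  b3=0 t=0,i=7
  .#.|.  b2=0 t=0,i=0
  ..#|#  b1=1 t=0,i=6
  ...|#  b0=1 t=0,i=2
  bits 11110011 = 243

243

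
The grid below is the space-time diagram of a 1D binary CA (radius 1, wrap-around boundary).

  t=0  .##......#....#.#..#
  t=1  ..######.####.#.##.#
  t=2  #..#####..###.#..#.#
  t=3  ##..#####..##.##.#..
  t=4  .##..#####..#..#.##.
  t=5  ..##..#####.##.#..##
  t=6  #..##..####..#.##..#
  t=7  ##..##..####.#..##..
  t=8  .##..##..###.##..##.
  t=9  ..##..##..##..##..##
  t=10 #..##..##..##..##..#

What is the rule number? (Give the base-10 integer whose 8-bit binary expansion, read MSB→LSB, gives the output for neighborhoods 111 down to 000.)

  nb ###: next=#  (t=1,i=3, bit7=1)
  nb ##.: next=#  (t=0,i=2, bit6=1)
  nb #.#: next=.  (t=0,i=0, bit5=0)
  nb #..: next=#  (t=0,i=3, bit4=1)
  nb .##: next=.  (t=0,i=1, bit3=0)
  nb .#.: next=#  (t=0,i=9, bit2=1)
  nb ..#: next=.  (t=0,i=8, bit1=0)
  nb ...: next=#  (t=0,i=4, bit0=1)
  bits 11010101 = 213

213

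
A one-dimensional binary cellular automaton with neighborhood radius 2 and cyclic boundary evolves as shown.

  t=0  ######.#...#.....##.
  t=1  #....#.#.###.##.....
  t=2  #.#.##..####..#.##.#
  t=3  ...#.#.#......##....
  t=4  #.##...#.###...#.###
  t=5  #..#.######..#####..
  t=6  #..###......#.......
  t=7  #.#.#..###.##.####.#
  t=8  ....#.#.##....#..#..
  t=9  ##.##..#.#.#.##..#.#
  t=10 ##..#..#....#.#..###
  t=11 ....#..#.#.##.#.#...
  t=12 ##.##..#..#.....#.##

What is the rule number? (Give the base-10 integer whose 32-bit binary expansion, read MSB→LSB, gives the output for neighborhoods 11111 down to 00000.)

  #####|.  b31=0 t=0,i=2
  ####.|.  b30=0 t=0,i=4
  ###.#|#  b29=1 t=0,i=5
  ###..|.  b28=0 t=2,i=11
  ##.##|.  b27=0 t=0,i=19
  ##.#.|.  b26=0 t=0,i=6
  ##..#|.  b25=0 t=2,i=6
  ##...|.  b24=0 t=1,i=15
  #.###|#  b23=1 t=0,i=0
  #.##.|.  b22=0 t=1,i=13
  #.#.#|.  b21=0 t=1,i=7
  #.#..|#  b20=1 t=0,i=7
  #..##|#  b19=1 t=2,i=7
  #..#.|.  b18=0 t=2,i=13
  #...#|#  b17=1 t=0,i=9
  #....|#  b16=1 t=0,i=13
  .####|.  b15=0 t=0,i=1
  .###.|#  b14=1 t=1,i=10
  .##.#|.  b13=0 t=0,i=18
  .##..|#  b12=1 t=1,i=14
  .#.##|#  b11=1 t=1,i=8
  .#.#.|.  b10=0 t=1,i=6
  .#..#|.  b9=0 t=5,i=1
  .#...|.  b8=0 t=0,i=8
  ..###|.  b7=0 t=2,i=8
  ..##.|.  b6=0 t=0,i=17
  ..#.#|#  b5=1 t=1,i=5
  ..#..|#  b4=1 t=0,i=11
  ...##|.  b3=0 t=0,i=16
  ...#.|#  b2=1 t=0,i=10
  ....#|.  b1=0 t=0,i=15
  .....|#  b0=1 t=0,i=14
  bits 00100000100110110101100000110101 = 547051573

547051573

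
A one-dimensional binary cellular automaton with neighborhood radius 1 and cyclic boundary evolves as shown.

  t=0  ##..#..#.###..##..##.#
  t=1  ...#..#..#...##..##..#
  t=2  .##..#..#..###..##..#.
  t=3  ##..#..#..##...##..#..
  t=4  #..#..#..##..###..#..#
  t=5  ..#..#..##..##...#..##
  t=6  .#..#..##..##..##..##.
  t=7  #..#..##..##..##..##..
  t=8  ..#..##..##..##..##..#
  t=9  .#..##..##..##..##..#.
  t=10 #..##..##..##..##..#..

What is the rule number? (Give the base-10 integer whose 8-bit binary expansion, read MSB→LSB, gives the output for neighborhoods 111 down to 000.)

11

  ### -> .   bit 7 = 0  t=0,i=0
  ##. -> .   bit 6 = 0  t=0,i=1
  #.# -> .   bit 5 = 0  t=0,i=8
  #.. -> .   bit 4 = 0  t=0,i=2
  .## -> #   bit 3 = 1  t=0,i=9
  .#. -> .   bit 2 = 0  t=0,i=4
  ..# -> #   bit 1 = 1  t=0,i=3
  ... -> #   bit 0 = 1  t=1,i=1
  bits 00001011 = 11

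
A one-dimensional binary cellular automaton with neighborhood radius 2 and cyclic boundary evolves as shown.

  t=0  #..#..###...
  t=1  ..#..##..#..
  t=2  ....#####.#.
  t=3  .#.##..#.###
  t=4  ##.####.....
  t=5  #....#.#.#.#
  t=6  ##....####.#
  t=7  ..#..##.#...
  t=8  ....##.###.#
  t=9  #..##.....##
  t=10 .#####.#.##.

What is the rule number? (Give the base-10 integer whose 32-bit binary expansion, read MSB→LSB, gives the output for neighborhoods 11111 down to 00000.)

1199314377

  nb #####: next=.  (t=2,i=6, bit31=0)
  nb ####.: next=#  (t=2,i=7, bit30=1)
  nb ###.#: next=.  (t=2,i=8, bit29=0)
  nb ###..: next=.  (t=0,i=8, bit28=0)
  nb ##.##: next=.  (t=4,i=2, bit27=0)
  nb ##.#.: next=#  (t=2,i=9, bit26=1)
  nb ##..#: next=#  (t=1,i=7, bit25=1)
  nb ##...: next=#  (t=0,i=9, bit24=1)
  nb #.###: next=.  (t=3,i=9, bit23=0)
  nb #.##.: next=#  (t=3,i=3, bit22=1)
  nb #.#.#: next=#  (t=3,i=1, bit21=1)
  nb #.#..: next=#  (t=2,i=10, bit20=1)
  nb #..##: next=#  (t=0,i=5, bit19=1)
  nb #..#.: next=#  (t=0,i=2, bit18=1)
  nb #...#: next=.  (t=0,i=10, bit17=0)
  nb #....: next=.  (t=1,i=11, bit16=0)
  nb .####: next=.  (t=2,i=5, bit15=0)
  nb .###.: next=.  (t=0,i=7, bit14=0)
  nb .##.#: next=.  (t=4,i=1, bit13=0)
  nb .##..: next=#  (t=1,i=6, bit12=1)
  nb .#.##: next=.  (t=3,i=2, bit11=0)
  nb .#.#.: next=#  (t=5,i=6, bit10=1)
  nb .#..#: next=.  (t=0,i=1, bit9=0)
  nb .#...: next=#  (t=1,i=10, bit8=1)
  nb ..###: next=#  (t=0,i=6, bit7=1)
  nb ..##.: next=#  (t=1,i=5, bit6=1)
  nb ..#.#: next=.  (t=3,i=7, bit5=0)
  nb ..#..: next=.  (t=0,i=0, bit4=0)
  nb ...##: next=#  (t=2,i=3, bit3=1)
  nb ...#.: next=.  (t=0,i=11, bit2=0)
  nb ....#: next=.  (t=1,i=0, bit1=0)
  nb .....: next=#  (t=2,i=1, bit0=1)
  bits 01000111011111000001010111001001 = 1199314377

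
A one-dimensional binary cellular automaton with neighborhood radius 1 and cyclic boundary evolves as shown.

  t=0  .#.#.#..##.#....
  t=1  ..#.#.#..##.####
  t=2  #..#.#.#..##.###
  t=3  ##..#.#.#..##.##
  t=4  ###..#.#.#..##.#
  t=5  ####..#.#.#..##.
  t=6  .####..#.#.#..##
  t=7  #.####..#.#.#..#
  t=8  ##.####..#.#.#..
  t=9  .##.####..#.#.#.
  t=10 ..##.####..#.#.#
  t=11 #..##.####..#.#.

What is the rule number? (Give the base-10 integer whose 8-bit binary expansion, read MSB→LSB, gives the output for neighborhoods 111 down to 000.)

241

  ### -> #   bit 7 = 1  t=1,i=13
  ##. -> #   bit 6 = 1  t=0,i=9
  #.# -> #   bit 5 = 1  t=0,i=2
  #.. -> #   bit 4 = 1  t=0,i=6
  .## -> .   bit 3 = 0  t=0,i=8
  .#. -> .   bit 2 = 0  t=0,i=1
  ..# -> .   bit 1 = 0  t=0,i=0
  ... -> #   bit 0 = 1  t=0,i=13
  bits 11110001 = 241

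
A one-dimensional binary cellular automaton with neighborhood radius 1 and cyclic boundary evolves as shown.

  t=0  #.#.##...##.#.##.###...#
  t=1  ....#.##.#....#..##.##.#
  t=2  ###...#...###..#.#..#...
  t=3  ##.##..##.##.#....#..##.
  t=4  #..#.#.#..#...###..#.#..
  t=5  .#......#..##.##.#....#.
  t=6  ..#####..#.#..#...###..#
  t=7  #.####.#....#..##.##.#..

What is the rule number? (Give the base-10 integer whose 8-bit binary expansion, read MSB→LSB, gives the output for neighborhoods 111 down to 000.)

  ### -> #   bit 7 = 1  t=0,i=18
  ##. -> .   bit 6 = 0  t=0,i=0
  #.# -> .   bit 5 = 0  t=0,i=1
  #.. -> #   bit 4 = 1  t=0,i=6
  .## -> #   bit 3 = 1  t=0,i=4
  .#. -> .   bit 2 = 0  t=0,i=2
  ..# -> .   bit 1 = 0  t=0,i=8
  ... -> #   bit 0 = 1  t=0,i=7
  bits 10011001 = 153

153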